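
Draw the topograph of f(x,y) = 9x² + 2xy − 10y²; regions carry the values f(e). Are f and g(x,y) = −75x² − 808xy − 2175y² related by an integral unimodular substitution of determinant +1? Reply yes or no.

D₁ = 364, D₂ = 364
river cycle of f (length 8): (-10, 18, 1), (1, 18, -10), (-10, 2, 9), (9, 16, -3), (-3, 14, 14), (14, 14, -3), (-3, 16, 9), (9, 2, -10)
river cycle of g (length 8): (-10, 18, 1), (1, 18, -10), (-10, 2, 9), (9, 16, -3), (-3, 14, 14), (14, 14, -3), (-3, 16, 9), (9, 2, -10)
cycles coincide ⇒ equivalent

yes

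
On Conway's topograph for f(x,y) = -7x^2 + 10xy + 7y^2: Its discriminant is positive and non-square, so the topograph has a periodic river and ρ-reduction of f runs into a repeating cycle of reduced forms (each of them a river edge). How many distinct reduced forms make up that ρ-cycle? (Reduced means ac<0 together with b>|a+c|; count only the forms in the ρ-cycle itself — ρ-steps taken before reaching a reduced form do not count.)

D = 296, ⌊√D⌋ = 17
river: ρ → (7,4,-10)
river: ρ → (-10,16,1)
river: ρ → (1,16,-10)
river: ρ → (-10,4,7)
river: ρ → (7,10,-7)
river: ρ → (-7,4,10)
river: ρ → (10,16,-1)
river: ρ → (-1,16,10)
river: ρ → (10,4,-7)
river: ρ → (-7,10,7)
ρ-cycle length = 10 (tail of 0 descent steps not counted)

10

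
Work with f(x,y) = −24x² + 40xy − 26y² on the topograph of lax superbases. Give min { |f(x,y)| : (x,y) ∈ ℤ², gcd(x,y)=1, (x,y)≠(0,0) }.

translate: b→8 (≡-40 mod 48), so (24,-40,26)→(24,8,10)
flip: (24,8,10)→(10,-8,24)
reduced (well bottom): (10,-8,24) with a≤c, −a<b≤a
well minimum |f| = |-10| = 10 (negative-definite)

10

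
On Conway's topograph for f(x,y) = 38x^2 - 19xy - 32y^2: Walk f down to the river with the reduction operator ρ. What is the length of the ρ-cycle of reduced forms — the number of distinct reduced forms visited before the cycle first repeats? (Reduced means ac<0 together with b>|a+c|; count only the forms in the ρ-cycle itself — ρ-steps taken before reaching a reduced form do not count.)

D = 5225, ⌊√D⌋ = 72
descent: ρ → (-32,19,38)  [lands on river]
river: ρ → (38,57,-13)
river: ρ → (-13,47,58)
river: ρ → (58,69,-2)
river: ρ → (-2,71,23)
river: ρ → (23,67,-8)
river: ρ → (-8,61,47)
river: ρ → (47,33,-22)
river: ρ → (-22,55,25)
river: ρ → (25,45,-32)
ρ-cycle length = 10 (tail of 1 descent step not counted)

10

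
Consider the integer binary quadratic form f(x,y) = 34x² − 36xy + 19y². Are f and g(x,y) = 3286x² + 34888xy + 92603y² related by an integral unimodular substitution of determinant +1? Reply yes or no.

D₁ = -1288, D₂ = -1288
f: translate: b→32 (≡-36 mod 68), so (34,-36,19)→(34,32,17)
f: flip: (34,32,17)→(17,-32,34)
f: translate: b→2 (≡-32 mod 34), so (17,-32,34)→(17,2,19)
f: reduced (well bottom): (17,2,19) with a≤c, −a<b≤a
g: translate: b→2028 (≡34888 mod 6572), so (3286,34888,92603)→(3286,2028,313)
g: flip: (3286,2028,313)→(313,-2028,3286)
g: translate: b→-150 (≡-2028 mod 626), so (313,-2028,3286)→(313,-150,19)
g: flip: (313,-150,19)→(19,150,313)
g: translate: b→-2 (≡150 mod 38), so (19,150,313)→(19,-2,17)
g: flip: (19,-2,17)→(17,2,19)
g: reduced (well bottom): (17,2,19) with a≤c, −a<b≤a
reduced forms (17, 2, 19) vs (17, 2, 19) ⇒ equivalent

yes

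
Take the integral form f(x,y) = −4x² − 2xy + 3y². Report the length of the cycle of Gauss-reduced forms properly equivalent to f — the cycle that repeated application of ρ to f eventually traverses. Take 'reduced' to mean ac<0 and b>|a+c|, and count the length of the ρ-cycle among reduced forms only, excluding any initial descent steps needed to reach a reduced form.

D = 52, ⌊√D⌋ = 7
descent: ρ → (3,2,-4)  [lands on river]
river: ρ → (-4,6,1)
river: ρ → (1,6,-4)
river: ρ → (-4,2,3)
river: ρ → (3,4,-3)
river: ρ → (-3,2,4)
river: ρ → (4,6,-1)
river: ρ → (-1,6,4)
river: ρ → (4,2,-3)
river: ρ → (-3,4,3)
ρ-cycle length = 10 (tail of 1 descent step not counted)

10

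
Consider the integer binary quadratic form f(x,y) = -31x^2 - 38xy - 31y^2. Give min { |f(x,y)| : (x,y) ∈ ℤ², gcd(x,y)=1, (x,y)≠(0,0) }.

translate: b→-24 (≡38 mod 62), so (31,38,31)→(31,-24,24)
flip: (31,-24,24)→(24,24,31)
reduced (well bottom): (24,24,31) with a≤c, −a<b≤a
well minimum |f| = |-24| = 24 (negative-definite)

24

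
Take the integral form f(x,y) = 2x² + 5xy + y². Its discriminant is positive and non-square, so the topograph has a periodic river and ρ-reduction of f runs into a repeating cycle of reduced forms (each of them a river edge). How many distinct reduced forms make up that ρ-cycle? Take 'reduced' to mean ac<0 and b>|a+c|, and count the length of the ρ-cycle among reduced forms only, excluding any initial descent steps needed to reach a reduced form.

D = 17, ⌊√D⌋ = 4
descent: ρ → (1,3,-2)  [lands on river]
river: ρ → (-2,1,2)
river: ρ → (2,3,-1)
river: ρ → (-1,3,2)
river: ρ → (2,1,-2)
river: ρ → (-2,3,1)
ρ-cycle length = 6 (tail of 1 descent step not counted)

6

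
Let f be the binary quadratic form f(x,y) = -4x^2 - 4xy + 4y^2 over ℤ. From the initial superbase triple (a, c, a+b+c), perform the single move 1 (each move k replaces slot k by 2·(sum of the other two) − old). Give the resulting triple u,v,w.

start (-4,4,-4) = (f(1,0),f(0,1),f(1,1))
replace slot 1: 2·(4+(-4)) − (-4) = 4 → (4,4,-4)

4,4,-4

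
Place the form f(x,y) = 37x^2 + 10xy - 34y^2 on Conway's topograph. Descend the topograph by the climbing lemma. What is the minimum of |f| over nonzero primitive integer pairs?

river: ρ → (-34,58,13)
river: ρ → (13,46,-58)
river: ρ → (-58,70,1)
river: ρ → (1,70,-58)
river: ρ → (-58,46,13)
river: ρ → (13,58,-34)
river: ρ → (-34,10,37)
river: ρ → (37,64,-7)
river: ρ → (-7,62,46)
river: ρ → (46,30,-23)
river: ρ → (-23,62,14)
river: ρ → (14,50,-47)
river: ρ → (-47,44,17)
river: ρ → (17,58,-26)
river: ρ → (-26,46,29)
river: ρ → (29,70,-2)
river: ρ → (-2,70,29)
river: ρ → (29,46,-26)
river: ρ → (-26,58,17)
river: ρ → (17,44,-47)
river: ρ → (-47,50,14)
river: ρ → (14,62,-23)
river: ρ → (-23,30,46)
river: ρ → (46,62,-7)
river: ρ → (-7,64,37)
river: ρ → (37,10,-34)
closes: descent 0, river 26
min |a| on river = 1

1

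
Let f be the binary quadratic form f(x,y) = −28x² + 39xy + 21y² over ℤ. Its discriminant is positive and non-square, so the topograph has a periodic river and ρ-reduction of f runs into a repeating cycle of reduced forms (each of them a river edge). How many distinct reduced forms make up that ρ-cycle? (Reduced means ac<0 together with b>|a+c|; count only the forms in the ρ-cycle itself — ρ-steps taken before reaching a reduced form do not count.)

D = 3873, ⌊√D⌋ = 62
river: ρ → (21,45,-22)
river: ρ → (-22,43,23)
river: ρ → (23,49,-16)
river: ρ → (-16,47,26)
river: ρ → (26,57,-6)
river: ρ → (-6,51,53)
river: ρ → (53,55,-4)
river: ρ → (-4,57,39)
river: ρ → (39,21,-22)
river: ρ → (-22,23,38)
river: ρ → (38,53,-7)
river: ρ → (-7,59,14)
river: ρ → (14,53,-19)
river: ρ → (-19,61,2)
river: ρ → (2,59,-49)
river: ρ → (-49,39,12)
river: ρ → (12,57,-13)
river: ρ → (-13,47,32)
river: ρ → (32,17,-28)
river: ρ → (-28,39,21)
ρ-cycle length = 20 (tail of 0 descent steps not counted)

20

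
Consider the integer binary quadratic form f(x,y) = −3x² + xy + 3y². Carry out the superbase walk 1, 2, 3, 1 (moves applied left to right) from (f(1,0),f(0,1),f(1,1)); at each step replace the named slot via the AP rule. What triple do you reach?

start (-3,3,1) = (f(1,0),f(0,1),f(1,1))
replace slot 1: 2·(3+1) − (-3) = 11 → (11,3,1)
replace slot 2: 2·(11+1) − 3 = 21 → (11,21,1)
replace slot 3: 2·(11+21) − 1 = 63 → (11,21,63)
replace slot 1: 2·(21+63) − 11 = 157 → (157,21,63)

157,21,63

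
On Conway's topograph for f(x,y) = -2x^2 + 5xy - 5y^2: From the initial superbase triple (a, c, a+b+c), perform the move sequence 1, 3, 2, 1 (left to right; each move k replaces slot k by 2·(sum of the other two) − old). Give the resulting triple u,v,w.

start (-2,-5,-2) = (f(1,0),f(0,1),f(1,1))
replace slot 1: 2·((-5)+(-2)) − (-2) = -12 → (-12,-5,-2)
replace slot 3: 2·((-12)+(-5)) − (-2) = -32 → (-12,-5,-32)
replace slot 2: 2·((-12)+(-32)) − (-5) = -83 → (-12,-83,-32)
replace slot 1: 2·((-83)+(-32)) − (-12) = -218 → (-218,-83,-32)

-218,-83,-32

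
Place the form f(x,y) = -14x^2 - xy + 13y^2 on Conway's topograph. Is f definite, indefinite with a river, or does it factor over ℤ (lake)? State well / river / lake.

D = b²−4ac = (-1)² − 4·(-14)·13 = 729
D = 27² is a perfect square ⇒ form factors over ℤ ⇒ lakes

lake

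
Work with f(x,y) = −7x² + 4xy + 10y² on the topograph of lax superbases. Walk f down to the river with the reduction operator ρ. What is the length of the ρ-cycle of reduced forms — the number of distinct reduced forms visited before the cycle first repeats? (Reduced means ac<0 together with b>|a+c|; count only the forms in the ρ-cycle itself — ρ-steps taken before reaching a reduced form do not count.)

D = 296, ⌊√D⌋ = 17
river: ρ → (10,16,-1)
river: ρ → (-1,16,10)
river: ρ → (10,4,-7)
river: ρ → (-7,10,7)
river: ρ → (7,4,-10)
river: ρ → (-10,16,1)
river: ρ → (1,16,-10)
river: ρ → (-10,4,7)
river: ρ → (7,10,-7)
river: ρ → (-7,4,10)
ρ-cycle length = 10 (tail of 0 descent steps not counted)

10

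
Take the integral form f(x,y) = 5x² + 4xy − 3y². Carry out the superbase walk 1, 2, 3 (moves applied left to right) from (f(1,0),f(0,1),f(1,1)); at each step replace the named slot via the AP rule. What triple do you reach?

start (5,-3,6) = (f(1,0),f(0,1),f(1,1))
replace slot 1: 2·((-3)+6) − 5 = 1 → (1,-3,6)
replace slot 2: 2·(1+6) − (-3) = 17 → (1,17,6)
replace slot 3: 2·(1+17) − 6 = 30 → (1,17,30)

1,17,30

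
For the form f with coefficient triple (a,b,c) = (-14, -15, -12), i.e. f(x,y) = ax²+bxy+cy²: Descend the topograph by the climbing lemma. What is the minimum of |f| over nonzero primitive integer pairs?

translate: b→-13 (≡15 mod 28), so (14,15,12)→(14,-13,11)
flip: (14,-13,11)→(11,13,14)
translate: b→-9 (≡13 mod 22), so (11,13,14)→(11,-9,12)
reduced (well bottom): (11,-9,12) with a≤c, −a<b≤a
well minimum |f| = |-11| = 11 (negative-definite)

11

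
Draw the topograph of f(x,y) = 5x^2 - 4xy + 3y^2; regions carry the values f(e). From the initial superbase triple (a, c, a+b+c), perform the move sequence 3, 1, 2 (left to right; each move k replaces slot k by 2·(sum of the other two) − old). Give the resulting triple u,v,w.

start (5,3,4) = (f(1,0),f(0,1),f(1,1))
replace slot 3: 2·(5+3) − 4 = 12 → (5,3,12)
replace slot 1: 2·(3+12) − 5 = 25 → (25,3,12)
replace slot 2: 2·(25+12) − 3 = 71 → (25,71,12)

25,71,12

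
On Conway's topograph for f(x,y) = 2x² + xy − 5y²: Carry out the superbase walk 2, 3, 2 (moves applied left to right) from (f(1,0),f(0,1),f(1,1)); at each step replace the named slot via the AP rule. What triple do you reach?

start (2,-5,-2) = (f(1,0),f(0,1),f(1,1))
replace slot 2: 2·(2+(-2)) − (-5) = 5 → (2,5,-2)
replace slot 3: 2·(2+5) − (-2) = 16 → (2,5,16)
replace slot 2: 2·(2+16) − 5 = 31 → (2,31,16)

2,31,16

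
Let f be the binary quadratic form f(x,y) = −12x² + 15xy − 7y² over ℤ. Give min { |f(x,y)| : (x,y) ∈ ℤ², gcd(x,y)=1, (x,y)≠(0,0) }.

translate: b→9 (≡-15 mod 24), so (12,-15,7)→(12,9,4)
flip: (12,9,4)→(4,-9,12)
translate: b→-1 (≡-9 mod 8), so (4,-9,12)→(4,-1,7)
reduced (well bottom): (4,-1,7) with a≤c, −a<b≤a
well minimum |f| = |-4| = 4 (negative-definite)

4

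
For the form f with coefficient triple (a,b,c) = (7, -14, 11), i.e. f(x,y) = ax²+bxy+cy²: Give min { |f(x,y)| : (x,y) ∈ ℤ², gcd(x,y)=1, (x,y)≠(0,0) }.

translate: b→0 (≡-14 mod 14), so (7,-14,11)→(7,0,4)
flip: (7,0,4)→(4,0,7)
reduced (well bottom): (4,0,7) with a≤c, −a<b≤a
well minimum = a = 4

4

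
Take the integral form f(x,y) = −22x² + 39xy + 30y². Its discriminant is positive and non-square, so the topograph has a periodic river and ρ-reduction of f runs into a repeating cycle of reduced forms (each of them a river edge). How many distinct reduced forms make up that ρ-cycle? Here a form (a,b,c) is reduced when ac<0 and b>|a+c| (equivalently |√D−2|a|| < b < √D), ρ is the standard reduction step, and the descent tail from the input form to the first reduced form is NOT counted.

D = 4161, ⌊√D⌋ = 64
river: ρ → (30,21,-31)
river: ρ → (-31,41,20)
river: ρ → (20,39,-33)
river: ρ → (-33,27,26)
river: ρ → (26,25,-34)
river: ρ → (-34,43,17)
river: ρ → (17,59,-10)
river: ρ → (-10,61,11)
river: ρ → (11,49,-40)
river: ρ → (-40,31,20)
river: ρ → (20,49,-22)
river: ρ → (-22,39,30)
ρ-cycle length = 12 (tail of 0 descent steps not counted)

12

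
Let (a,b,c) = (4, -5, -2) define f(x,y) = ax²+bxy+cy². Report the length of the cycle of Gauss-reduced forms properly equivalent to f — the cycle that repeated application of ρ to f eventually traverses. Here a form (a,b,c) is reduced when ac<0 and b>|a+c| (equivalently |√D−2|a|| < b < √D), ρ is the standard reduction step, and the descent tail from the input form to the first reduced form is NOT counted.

D = 57, ⌊√D⌋ = 7
descent: ρ → (-2,5,4)  [lands on river]
river: ρ → (4,3,-3)
river: ρ → (-3,3,4)
river: ρ → (4,5,-2)
river: ρ → (-2,7,1)
river: ρ → (1,7,-2)
ρ-cycle length = 6 (tail of 1 descent step not counted)

6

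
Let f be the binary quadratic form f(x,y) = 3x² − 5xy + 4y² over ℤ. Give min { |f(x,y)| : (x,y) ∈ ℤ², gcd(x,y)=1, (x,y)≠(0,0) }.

translate: b→1 (≡-5 mod 6), so (3,-5,4)→(3,1,2)
flip: (3,1,2)→(2,-1,3)
reduced (well bottom): (2,-1,3) with a≤c, −a<b≤a
well minimum = a = 2

2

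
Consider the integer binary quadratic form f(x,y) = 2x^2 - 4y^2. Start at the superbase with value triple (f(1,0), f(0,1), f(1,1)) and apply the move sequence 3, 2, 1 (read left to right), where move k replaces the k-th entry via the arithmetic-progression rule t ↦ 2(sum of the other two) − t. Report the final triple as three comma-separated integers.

start (2,-4,-2) = (f(1,0),f(0,1),f(1,1))
replace slot 3: 2·(2+(-4)) − (-2) = -2 → (2,-4,-2)
replace slot 2: 2·(2+(-2)) − (-4) = 4 → (2,4,-2)
replace slot 1: 2·(4+(-2)) − 2 = 2 → (2,4,-2)

2,4,-2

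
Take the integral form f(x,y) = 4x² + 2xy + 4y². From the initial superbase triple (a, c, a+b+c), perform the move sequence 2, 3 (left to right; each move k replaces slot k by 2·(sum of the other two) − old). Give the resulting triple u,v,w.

start (4,4,10) = (f(1,0),f(0,1),f(1,1))
replace slot 2: 2·(4+10) − 4 = 24 → (4,24,10)
replace slot 3: 2·(4+24) − 10 = 46 → (4,24,46)

4,24,46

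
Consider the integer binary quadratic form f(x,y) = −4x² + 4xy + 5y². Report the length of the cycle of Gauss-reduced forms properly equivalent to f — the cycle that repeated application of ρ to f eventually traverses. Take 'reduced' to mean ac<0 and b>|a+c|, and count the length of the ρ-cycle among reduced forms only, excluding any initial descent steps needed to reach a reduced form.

D = 96, ⌊√D⌋ = 9
river: ρ → (5,6,-3)
river: ρ → (-3,6,5)
river: ρ → (5,4,-4)
river: ρ → (-4,4,5)
ρ-cycle length = 4 (tail of 0 descent steps not counted)

4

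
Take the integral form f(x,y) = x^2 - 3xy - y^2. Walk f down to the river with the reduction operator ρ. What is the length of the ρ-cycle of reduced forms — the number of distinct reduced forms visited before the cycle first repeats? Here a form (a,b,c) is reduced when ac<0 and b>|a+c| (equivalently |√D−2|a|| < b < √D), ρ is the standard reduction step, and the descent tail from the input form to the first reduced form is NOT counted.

D = 13, ⌊√D⌋ = 3
descent: ρ → (-1,3,1)  [lands on river]
river: ρ → (1,3,-1)
ρ-cycle length = 2 (tail of 1 descent step not counted)

2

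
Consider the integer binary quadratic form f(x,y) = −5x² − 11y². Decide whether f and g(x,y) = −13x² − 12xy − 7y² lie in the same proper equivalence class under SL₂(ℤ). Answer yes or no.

D₁ = -220, D₂ = -220
f is negative-definite; reduce −f:
−f: reduced (well bottom): (5,0,11) with a≤c, −a<b≤a
flip sign back: reduced form of f is (-5,0,-11)
g is negative-definite; reduce −g:
−g: flip: (13,12,7)→(7,-12,13)
−g: translate: b→2 (≡-12 mod 14), so (7,-12,13)→(7,2,8)
−g: reduced (well bottom): (7,2,8) with a≤c, −a<b≤a
flip sign back: reduced form of g is (-7,-2,-8)
reduced forms (-5, 0, -11) vs (-7, -2, -8) ⇒ inequivalent

no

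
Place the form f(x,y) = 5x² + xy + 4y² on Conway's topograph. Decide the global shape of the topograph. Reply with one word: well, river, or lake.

D = b²−4ac = 1² − 4·5·4 = -79
D < 0 ⇒ definite ⇒ every region one sign ⇒ single well

well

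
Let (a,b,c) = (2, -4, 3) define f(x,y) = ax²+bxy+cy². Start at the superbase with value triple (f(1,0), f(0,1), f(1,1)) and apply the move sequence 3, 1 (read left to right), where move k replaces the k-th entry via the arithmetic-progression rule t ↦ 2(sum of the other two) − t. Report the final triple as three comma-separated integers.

start (2,3,1) = (f(1,0),f(0,1),f(1,1))
replace slot 3: 2·(2+3) − 1 = 9 → (2,3,9)
replace slot 1: 2·(3+9) − 2 = 22 → (22,3,9)

22,3,9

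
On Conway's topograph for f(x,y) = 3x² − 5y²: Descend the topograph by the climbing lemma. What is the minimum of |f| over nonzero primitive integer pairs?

descent: ρ → (-5,0,3)
descent: ρ → (3,6,-2)  [lands on river]
river: ρ → (-2,6,3)
closes: descent 2, river 2
min |a| on river = 2

2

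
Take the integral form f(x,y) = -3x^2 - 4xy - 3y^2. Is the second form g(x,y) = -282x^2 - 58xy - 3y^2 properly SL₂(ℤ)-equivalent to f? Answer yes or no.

D₁ = -20, D₂ = -20
f is negative-definite; reduce −f:
−f: translate: b→-2 (≡4 mod 6), so (3,4,3)→(3,-2,2)
−f: flip: (3,-2,2)→(2,2,3)
−f: reduced (well bottom): (2,2,3) with a≤c, −a<b≤a
flip sign back: reduced form of f is (-2,-2,-3)
g is negative-definite; reduce −g:
−g: flip: (282,58,3)→(3,-58,282)
−g: translate: b→2 (≡-58 mod 6), so (3,-58,282)→(3,2,2)
−g: flip: (3,2,2)→(2,-2,3)
−g: translate: b→2 (≡-2 mod 4), so (2,-2,3)→(2,2,3)
−g: reduced (well bottom): (2,2,3) with a≤c, −a<b≤a
flip sign back: reduced form of g is (-2,-2,-3)
reduced forms (-2, -2, -3) vs (-2, -2, -3) ⇒ equivalent

yes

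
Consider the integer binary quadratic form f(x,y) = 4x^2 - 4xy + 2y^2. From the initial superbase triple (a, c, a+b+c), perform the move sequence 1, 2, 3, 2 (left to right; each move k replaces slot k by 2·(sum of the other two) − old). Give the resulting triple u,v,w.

start (4,2,2) = (f(1,0),f(0,1),f(1,1))
replace slot 1: 2·(2+2) − 4 = 4 → (4,2,2)
replace slot 2: 2·(4+2) − 2 = 10 → (4,10,2)
replace slot 3: 2·(4+10) − 2 = 26 → (4,10,26)
replace slot 2: 2·(4+26) − 10 = 50 → (4,50,26)

4,50,26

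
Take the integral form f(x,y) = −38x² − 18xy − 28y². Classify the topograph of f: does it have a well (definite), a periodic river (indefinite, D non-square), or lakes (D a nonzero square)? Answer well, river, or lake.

D = b²−4ac = (-18)² − 4·(-38)·(-28) = -3932
D < 0 ⇒ definite ⇒ every region one sign ⇒ single well

well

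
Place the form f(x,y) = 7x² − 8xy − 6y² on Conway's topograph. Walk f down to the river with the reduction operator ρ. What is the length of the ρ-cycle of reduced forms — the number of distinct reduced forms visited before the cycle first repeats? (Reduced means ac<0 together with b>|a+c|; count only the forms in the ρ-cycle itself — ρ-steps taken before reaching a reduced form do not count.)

D = 232, ⌊√D⌋ = 15
descent: ρ → (-6,8,7)  [lands on river]
river: ρ → (7,6,-7)
river: ρ → (-7,8,6)
river: ρ → (6,4,-9)
river: ρ → (-9,14,1)
river: ρ → (1,14,-9)
river: ρ → (-9,4,6)
river: ρ → (6,8,-7)
river: ρ → (-7,6,7)
river: ρ → (7,8,-6)
river: ρ → (-6,4,9)
river: ρ → (9,14,-1)
river: ρ → (-1,14,9)
river: ρ → (9,4,-6)
ρ-cycle length = 14 (tail of 1 descent step not counted)

14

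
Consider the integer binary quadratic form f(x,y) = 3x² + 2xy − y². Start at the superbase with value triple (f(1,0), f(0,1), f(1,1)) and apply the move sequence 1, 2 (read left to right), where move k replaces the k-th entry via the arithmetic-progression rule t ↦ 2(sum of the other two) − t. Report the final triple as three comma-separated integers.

start (3,-1,4) = (f(1,0),f(0,1),f(1,1))
replace slot 1: 2·((-1)+4) − 3 = 3 → (3,-1,4)
replace slot 2: 2·(3+4) − (-1) = 15 → (3,15,4)

3,15,4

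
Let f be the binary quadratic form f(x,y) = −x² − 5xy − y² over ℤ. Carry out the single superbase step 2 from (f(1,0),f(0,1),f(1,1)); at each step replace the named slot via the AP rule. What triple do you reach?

start (-1,-1,-7) = (f(1,0),f(0,1),f(1,1))
replace slot 2: 2·((-1)+(-7)) − (-1) = -15 → (-1,-15,-7)

-1,-15,-7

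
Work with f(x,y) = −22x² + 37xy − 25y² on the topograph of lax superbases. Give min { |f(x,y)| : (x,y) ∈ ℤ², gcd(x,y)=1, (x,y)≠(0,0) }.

translate: b→7 (≡-37 mod 44), so (22,-37,25)→(22,7,10)
flip: (22,7,10)→(10,-7,22)
reduced (well bottom): (10,-7,22) with a≤c, −a<b≤a
well minimum |f| = |-10| = 10 (negative-definite)

10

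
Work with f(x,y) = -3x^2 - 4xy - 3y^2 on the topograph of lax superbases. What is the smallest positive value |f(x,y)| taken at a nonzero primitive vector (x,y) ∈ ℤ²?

translate: b→-2 (≡4 mod 6), so (3,4,3)→(3,-2,2)
flip: (3,-2,2)→(2,2,3)
reduced (well bottom): (2,2,3) with a≤c, −a<b≤a
well minimum |f| = |-2| = 2 (negative-definite)

2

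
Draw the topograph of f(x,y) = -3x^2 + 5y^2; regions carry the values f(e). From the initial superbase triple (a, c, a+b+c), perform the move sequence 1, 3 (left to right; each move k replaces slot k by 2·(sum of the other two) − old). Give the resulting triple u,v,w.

start (-3,5,2) = (f(1,0),f(0,1),f(1,1))
replace slot 1: 2·(5+2) − (-3) = 17 → (17,5,2)
replace slot 3: 2·(17+5) − 2 = 42 → (17,5,42)

17,5,42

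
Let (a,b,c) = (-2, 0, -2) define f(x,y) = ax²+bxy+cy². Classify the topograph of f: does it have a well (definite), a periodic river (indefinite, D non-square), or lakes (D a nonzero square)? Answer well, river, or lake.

D = b²−4ac = 0² − 4·(-2)·(-2) = -16
D < 0 ⇒ definite ⇒ every region one sign ⇒ single well

well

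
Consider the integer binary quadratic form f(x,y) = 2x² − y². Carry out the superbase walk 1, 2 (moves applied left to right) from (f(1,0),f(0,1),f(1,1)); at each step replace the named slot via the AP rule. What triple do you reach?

start (2,-1,1) = (f(1,0),f(0,1),f(1,1))
replace slot 1: 2·((-1)+1) − 2 = -2 → (-2,-1,1)
replace slot 2: 2·((-2)+1) − (-1) = -1 → (-2,-1,1)

-2,-1,1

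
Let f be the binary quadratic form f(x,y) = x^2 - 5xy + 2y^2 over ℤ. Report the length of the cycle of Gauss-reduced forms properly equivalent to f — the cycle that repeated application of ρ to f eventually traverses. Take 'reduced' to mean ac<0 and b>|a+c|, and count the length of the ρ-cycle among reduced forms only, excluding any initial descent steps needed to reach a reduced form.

D = 17, ⌊√D⌋ = 4
descent: ρ → (2,1,-2)  [lands on river]
river: ρ → (-2,3,1)
river: ρ → (1,3,-2)
river: ρ → (-2,1,2)
river: ρ → (2,3,-1)
river: ρ → (-1,3,2)
ρ-cycle length = 6 (tail of 1 descent step not counted)

6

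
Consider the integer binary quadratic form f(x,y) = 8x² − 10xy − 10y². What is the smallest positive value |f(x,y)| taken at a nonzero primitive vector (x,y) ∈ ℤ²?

descent: ρ → (-10,10,8)  [lands on river]
river: ρ → (8,6,-12)
river: ρ → (-12,18,2)
river: ρ → (2,18,-12)
river: ρ → (-12,6,8)
river: ρ → (8,10,-10)
closes: descent 1, river 6
min |a| on river = 2

2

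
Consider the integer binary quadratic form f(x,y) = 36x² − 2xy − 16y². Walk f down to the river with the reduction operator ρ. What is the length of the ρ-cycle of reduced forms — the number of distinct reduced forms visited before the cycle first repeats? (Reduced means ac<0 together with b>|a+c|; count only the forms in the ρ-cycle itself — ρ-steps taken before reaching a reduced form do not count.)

D = 2308, ⌊√D⌋ = 48
descent: ρ → (-16,34,18)  [lands on river]
river: ρ → (18,38,-12)
river: ρ → (-12,34,24)
river: ρ → (24,14,-22)
river: ρ → (-22,30,16)
river: ρ → (16,34,-18)
river: ρ → (-18,38,12)
river: ρ → (12,34,-24)
river: ρ → (-24,14,22)
river: ρ → (22,30,-16)
ρ-cycle length = 10 (tail of 1 descent step not counted)

10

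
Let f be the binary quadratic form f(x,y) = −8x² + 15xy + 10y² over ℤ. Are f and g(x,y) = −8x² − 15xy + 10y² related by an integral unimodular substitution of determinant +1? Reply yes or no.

D₁ = 545, D₂ = 545
river cycle of f (length 8): (10, 5, -13), (-13, 21, 2), (2, 23, -2), (-2, 21, 13), (13, 5, -10), (-10, 15, 8), (8, 17, -8), (-8, 15, 10)
river cycle of g (length 8): (10, 15, -8), (-8, 17, 8), (8, 15, -10), (-10, 5, 13), (13, 21, -2), (-2, 23, 2), (2, 21, -13), (-13, 5, 10)
cycles differ ⇒ inequivalent

no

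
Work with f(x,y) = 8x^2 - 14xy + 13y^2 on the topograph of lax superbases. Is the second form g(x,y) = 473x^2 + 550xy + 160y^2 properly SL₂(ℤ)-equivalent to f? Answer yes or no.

D₁ = -220, D₂ = -220
f: translate: b→2 (≡-14 mod 16), so (8,-14,13)→(8,2,7)
f: flip: (8,2,7)→(7,-2,8)
f: reduced (well bottom): (7,-2,8) with a≤c, −a<b≤a
g: translate: b→-396 (≡550 mod 946), so (473,550,160)→(473,-396,83)
g: flip: (473,-396,83)→(83,396,473)
g: translate: b→64 (≡396 mod 166), so (83,396,473)→(83,64,13)
g: flip: (83,64,13)→(13,-64,83)
g: translate: b→-12 (≡-64 mod 26), so (13,-64,83)→(13,-12,7)
g: flip: (13,-12,7)→(7,12,13)
g: translate: b→-2 (≡12 mod 14), so (7,12,13)→(7,-2,8)
g: reduced (well bottom): (7,-2,8) with a≤c, −a<b≤a
reduced forms (7, -2, 8) vs (7, -2, 8) ⇒ equivalent

yes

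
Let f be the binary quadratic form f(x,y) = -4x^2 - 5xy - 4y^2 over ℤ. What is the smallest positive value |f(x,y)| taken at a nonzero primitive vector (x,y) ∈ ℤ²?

translate: b→-3 (≡5 mod 8), so (4,5,4)→(4,-3,3)
flip: (4,-3,3)→(3,3,4)
reduced (well bottom): (3,3,4) with a≤c, −a<b≤a
well minimum |f| = |-3| = 3 (negative-definite)

3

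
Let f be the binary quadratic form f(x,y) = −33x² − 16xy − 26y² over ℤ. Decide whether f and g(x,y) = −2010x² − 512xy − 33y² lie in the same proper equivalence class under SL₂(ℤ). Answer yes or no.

D₁ = -3176, D₂ = -3176
f is negative-definite; reduce −f:
−f: flip: (33,16,26)→(26,-16,33)
−f: reduced (well bottom): (26,-16,33) with a≤c, −a<b≤a
flip sign back: reduced form of f is (-26,16,-33)
g is negative-definite; reduce −g:
−g: flip: (2010,512,33)→(33,-512,2010)
−g: translate: b→16 (≡-512 mod 66), so (33,-512,2010)→(33,16,26)
−g: flip: (33,16,26)→(26,-16,33)
−g: reduced (well bottom): (26,-16,33) with a≤c, −a<b≤a
flip sign back: reduced form of g is (-26,16,-33)
reduced forms (-26, 16, -33) vs (-26, 16, -33) ⇒ equivalent

yes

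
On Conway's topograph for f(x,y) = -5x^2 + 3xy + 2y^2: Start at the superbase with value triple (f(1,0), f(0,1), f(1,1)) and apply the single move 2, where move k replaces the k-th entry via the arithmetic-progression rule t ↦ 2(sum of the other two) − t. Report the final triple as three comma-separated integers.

start (-5,2,0) = (f(1,0),f(0,1),f(1,1))
replace slot 2: 2·((-5)+0) − 2 = -12 → (-5,-12,0)

-5,-12,0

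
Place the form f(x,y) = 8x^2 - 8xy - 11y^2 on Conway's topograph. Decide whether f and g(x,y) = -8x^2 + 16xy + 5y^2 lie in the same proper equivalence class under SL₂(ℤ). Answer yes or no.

D₁ = 416, D₂ = 416
river cycle of f (length 6): (-11, 8, 8), (8, 8, -11), (-11, 14, 5), (5, 16, -8), (-8, 16, 5), (5, 14, -11)
river cycle of g (length 6): (5, 14, -11), (-11, 8, 8), (8, 8, -11), (-11, 14, 5), (5, 16, -8), (-8, 16, 5)
cycles coincide ⇒ equivalent

yes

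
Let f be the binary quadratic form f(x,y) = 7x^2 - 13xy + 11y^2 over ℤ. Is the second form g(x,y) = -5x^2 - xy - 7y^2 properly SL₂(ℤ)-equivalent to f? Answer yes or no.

D₁ = -139, D₂ = -139
f: translate: b→1 (≡-13 mod 14), so (7,-13,11)→(7,1,5)
f: flip: (7,1,5)→(5,-1,7)
f: reduced (well bottom): (5,-1,7) with a≤c, −a<b≤a
g is negative-definite; reduce −g:
−g: reduced (well bottom): (5,1,7) with a≤c, −a<b≤a
flip sign back: reduced form of g is (-5,-1,-7)
reduced forms (5, -1, 7) vs (-5, -1, -7) ⇒ inequivalent

no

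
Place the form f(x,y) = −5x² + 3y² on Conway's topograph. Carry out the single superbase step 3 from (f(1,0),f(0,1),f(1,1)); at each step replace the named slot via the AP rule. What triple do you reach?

start (-5,3,-2) = (f(1,0),f(0,1),f(1,1))
replace slot 3: 2·((-5)+3) − (-2) = -2 → (-5,3,-2)

-5,3,-2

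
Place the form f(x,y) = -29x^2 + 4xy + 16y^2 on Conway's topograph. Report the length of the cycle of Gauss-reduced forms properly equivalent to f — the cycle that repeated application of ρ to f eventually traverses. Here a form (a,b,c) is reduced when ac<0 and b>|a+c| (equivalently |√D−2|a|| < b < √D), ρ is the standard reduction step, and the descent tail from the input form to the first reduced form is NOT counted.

D = 1872, ⌊√D⌋ = 43
descent: ρ → (16,28,-17)  [lands on river]
river: ρ → (-17,40,4)
river: ρ → (4,40,-17)
river: ρ → (-17,28,16)
river: ρ → (16,36,-9)
river: ρ → (-9,36,16)
ρ-cycle length = 6 (tail of 1 descent step not counted)

6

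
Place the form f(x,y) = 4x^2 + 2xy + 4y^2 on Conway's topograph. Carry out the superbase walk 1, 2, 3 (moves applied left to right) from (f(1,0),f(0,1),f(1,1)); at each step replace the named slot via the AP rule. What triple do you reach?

start (4,4,10) = (f(1,0),f(0,1),f(1,1))
replace slot 1: 2·(4+10) − 4 = 24 → (24,4,10)
replace slot 2: 2·(24+10) − 4 = 64 → (24,64,10)
replace slot 3: 2·(24+64) − 10 = 166 → (24,64,166)

24,64,166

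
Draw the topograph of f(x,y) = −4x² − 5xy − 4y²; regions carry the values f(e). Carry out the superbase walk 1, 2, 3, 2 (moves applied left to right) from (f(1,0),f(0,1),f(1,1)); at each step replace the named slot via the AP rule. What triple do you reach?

start (-4,-4,-13) = (f(1,0),f(0,1),f(1,1))
replace slot 1: 2·((-4)+(-13)) − (-4) = -30 → (-30,-4,-13)
replace slot 2: 2·((-30)+(-13)) − (-4) = -82 → (-30,-82,-13)
replace slot 3: 2·((-30)+(-82)) − (-13) = -211 → (-30,-82,-211)
replace slot 2: 2·((-30)+(-211)) − (-82) = -400 → (-30,-400,-211)

-30,-400,-211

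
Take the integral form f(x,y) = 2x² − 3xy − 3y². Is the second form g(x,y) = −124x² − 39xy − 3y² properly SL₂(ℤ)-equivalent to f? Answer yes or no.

D₁ = 33, D₂ = 33
river cycle of f (length 4): (-3, 3, 2), (2, 5, -1), (-1, 5, 2), (2, 3, -3)
river cycle of g (length 4): (-3, 3, 2), (2, 5, -1), (-1, 5, 2), (2, 3, -3)
cycles coincide ⇒ equivalent

yes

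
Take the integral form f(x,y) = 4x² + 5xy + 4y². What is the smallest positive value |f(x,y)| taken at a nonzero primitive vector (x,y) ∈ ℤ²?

translate: b→-3 (≡5 mod 8), so (4,5,4)→(4,-3,3)
flip: (4,-3,3)→(3,3,4)
reduced (well bottom): (3,3,4) with a≤c, −a<b≤a
well minimum = a = 3

3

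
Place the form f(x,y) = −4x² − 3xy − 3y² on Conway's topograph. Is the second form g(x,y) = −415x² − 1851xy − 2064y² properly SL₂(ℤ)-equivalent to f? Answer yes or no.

D₁ = -39, D₂ = -39
f is negative-definite; reduce −f:
−f: flip: (4,3,3)→(3,-3,4)
−f: translate: b→3 (≡-3 mod 6), so (3,-3,4)→(3,3,4)
−f: reduced (well bottom): (3,3,4) with a≤c, −a<b≤a
flip sign back: reduced form of f is (-3,-3,-4)
g is negative-definite; reduce −g:
−g: translate: b→191 (≡1851 mod 830), so (415,1851,2064)→(415,191,22)
−g: flip: (415,191,22)→(22,-191,415)
−g: translate: b→-15 (≡-191 mod 44), so (22,-191,415)→(22,-15,3)
−g: flip: (22,-15,3)→(3,15,22)
−g: translate: b→3 (≡15 mod 6), so (3,15,22)→(3,3,4)
−g: reduced (well bottom): (3,3,4) with a≤c, −a<b≤a
flip sign back: reduced form of g is (-3,-3,-4)
reduced forms (-3, -3, -4) vs (-3, -3, -4) ⇒ equivalent

yes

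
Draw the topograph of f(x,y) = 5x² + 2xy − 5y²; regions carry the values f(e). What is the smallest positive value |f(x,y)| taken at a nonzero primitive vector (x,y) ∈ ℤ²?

river: ρ → (-5,8,2)
river: ρ → (2,8,-5)
river: ρ → (-5,2,5)
river: ρ → (5,8,-2)
river: ρ → (-2,8,5)
river: ρ → (5,2,-5)
closes: descent 0, river 6
min |a| on river = 2

2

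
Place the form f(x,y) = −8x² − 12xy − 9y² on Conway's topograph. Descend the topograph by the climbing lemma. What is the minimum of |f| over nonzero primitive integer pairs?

translate: b→-4 (≡12 mod 16), so (8,12,9)→(8,-4,5)
flip: (8,-4,5)→(5,4,8)
reduced (well bottom): (5,4,8) with a≤c, −a<b≤a
well minimum |f| = |-5| = 5 (negative-definite)

5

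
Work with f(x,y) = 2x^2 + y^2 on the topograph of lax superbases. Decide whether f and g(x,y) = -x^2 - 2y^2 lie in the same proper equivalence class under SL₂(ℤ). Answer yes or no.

D₁ = -8, D₂ = -8
f: flip: (2,0,1)→(1,0,2)
f: reduced (well bottom): (1,0,2) with a≤c, −a<b≤a
g is negative-definite; reduce −g:
−g: reduced (well bottom): (1,0,2) with a≤c, −a<b≤a
flip sign back: reduced form of g is (-1,0,-2)
reduced forms (1, 0, 2) vs (-1, 0, -2) ⇒ inequivalent

no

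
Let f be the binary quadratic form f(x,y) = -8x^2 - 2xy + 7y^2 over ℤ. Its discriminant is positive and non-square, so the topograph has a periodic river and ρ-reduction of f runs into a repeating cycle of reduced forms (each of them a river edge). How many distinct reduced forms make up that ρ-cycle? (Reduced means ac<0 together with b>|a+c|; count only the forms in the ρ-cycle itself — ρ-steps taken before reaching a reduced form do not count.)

D = 228, ⌊√D⌋ = 15
descent: ρ → (7,2,-8)  [lands on river]
river: ρ → (-8,14,1)
river: ρ → (1,14,-8)
river: ρ → (-8,2,7)
river: ρ → (7,12,-3)
river: ρ → (-3,12,7)
ρ-cycle length = 6 (tail of 1 descent step not counted)

6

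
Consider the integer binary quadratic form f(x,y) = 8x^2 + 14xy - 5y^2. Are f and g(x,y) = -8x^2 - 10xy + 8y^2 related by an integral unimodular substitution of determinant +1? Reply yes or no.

D₁ = 356, D₂ = 356
river cycle of f (length 10): (-5, 16, 5), (5, 14, -8), (-8, 18, 1), (1, 18, -8), (-8, 14, 5), (5, 16, -5), (-5, 14, 8), (8, 18, -1), (-1, 18, 8), (8, 14, -5)
river cycle of g (length 14): (8, 10, -8), (-8, 6, 10), (10, 14, -4), (-4, 18, 2), (2, 18, -4), (-4, 14, 10), (10, 6, -8), (-8, 10, 8), (8, 6, -10), (-10, 14, 4), … (4 more)
cycles differ ⇒ inequivalent

no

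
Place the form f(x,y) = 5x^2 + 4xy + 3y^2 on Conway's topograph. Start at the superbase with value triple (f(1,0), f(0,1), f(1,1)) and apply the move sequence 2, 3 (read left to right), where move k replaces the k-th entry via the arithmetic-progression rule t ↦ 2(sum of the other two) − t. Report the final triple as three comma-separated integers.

start (5,3,12) = (f(1,0),f(0,1),f(1,1))
replace slot 2: 2·(5+12) − 3 = 31 → (5,31,12)
replace slot 3: 2·(5+31) − 12 = 60 → (5,31,60)

5,31,60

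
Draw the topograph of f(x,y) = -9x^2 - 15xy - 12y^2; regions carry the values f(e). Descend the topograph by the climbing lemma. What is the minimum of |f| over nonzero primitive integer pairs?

translate: b→-3 (≡15 mod 18), so (9,15,12)→(9,-3,6)
flip: (9,-3,6)→(6,3,9)
reduced (well bottom): (6,3,9) with a≤c, −a<b≤a
well minimum |f| = |-6| = 6 (negative-definite)

6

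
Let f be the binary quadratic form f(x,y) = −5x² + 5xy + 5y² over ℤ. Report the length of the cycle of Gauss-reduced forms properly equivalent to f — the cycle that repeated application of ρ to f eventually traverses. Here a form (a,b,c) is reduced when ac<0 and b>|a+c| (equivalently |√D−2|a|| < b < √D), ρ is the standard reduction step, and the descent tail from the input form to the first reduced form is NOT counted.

D = 125, ⌊√D⌋ = 11
river: ρ → (5,5,-5)
river: ρ → (-5,5,5)
ρ-cycle length = 2 (tail of 0 descent steps not counted)

2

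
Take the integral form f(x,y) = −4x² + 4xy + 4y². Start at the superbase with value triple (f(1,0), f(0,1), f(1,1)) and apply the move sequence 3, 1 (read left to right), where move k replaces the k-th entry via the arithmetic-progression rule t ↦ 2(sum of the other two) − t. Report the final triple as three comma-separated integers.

start (-4,4,4) = (f(1,0),f(0,1),f(1,1))
replace slot 3: 2·((-4)+4) − 4 = -4 → (-4,4,-4)
replace slot 1: 2·(4+(-4)) − (-4) = 4 → (4,4,-4)

4,4,-4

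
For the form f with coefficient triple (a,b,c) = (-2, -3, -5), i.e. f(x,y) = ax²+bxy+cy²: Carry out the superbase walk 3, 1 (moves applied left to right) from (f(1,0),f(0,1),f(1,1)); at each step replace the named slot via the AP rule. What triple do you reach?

start (-2,-5,-10) = (f(1,0),f(0,1),f(1,1))
replace slot 3: 2·((-2)+(-5)) − (-10) = -4 → (-2,-5,-4)
replace slot 1: 2·((-5)+(-4)) − (-2) = -16 → (-16,-5,-4)

-16,-5,-4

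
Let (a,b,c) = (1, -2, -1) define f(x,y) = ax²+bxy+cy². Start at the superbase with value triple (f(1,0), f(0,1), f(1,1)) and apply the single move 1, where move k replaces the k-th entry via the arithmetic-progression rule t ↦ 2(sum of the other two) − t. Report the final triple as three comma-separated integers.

start (1,-1,-2) = (f(1,0),f(0,1),f(1,1))
replace slot 1: 2·((-1)+(-2)) − 1 = -7 → (-7,-1,-2)

-7,-1,-2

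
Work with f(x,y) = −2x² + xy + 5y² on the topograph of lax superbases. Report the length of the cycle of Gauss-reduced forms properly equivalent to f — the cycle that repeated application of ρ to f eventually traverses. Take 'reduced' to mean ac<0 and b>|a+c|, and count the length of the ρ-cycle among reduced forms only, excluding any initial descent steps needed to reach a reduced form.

D = 41, ⌊√D⌋ = 6
descent: ρ → (5,-1,-2)
descent: ρ → (-2,5,2)  [lands on river]
river: ρ → (2,3,-4)
river: ρ → (-4,5,1)
river: ρ → (1,5,-4)
river: ρ → (-4,3,2)
river: ρ → (2,5,-2)
river: ρ → (-2,3,4)
river: ρ → (4,5,-1)
river: ρ → (-1,5,4)
river: ρ → (4,3,-2)
ρ-cycle length = 10 (tail of 2 descent steps not counted)

10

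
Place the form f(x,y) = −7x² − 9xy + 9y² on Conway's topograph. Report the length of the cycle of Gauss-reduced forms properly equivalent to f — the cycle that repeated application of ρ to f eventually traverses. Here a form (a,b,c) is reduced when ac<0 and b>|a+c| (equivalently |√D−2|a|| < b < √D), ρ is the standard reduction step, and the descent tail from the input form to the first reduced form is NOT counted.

D = 333, ⌊√D⌋ = 18
descent: ρ → (9,9,-7)  [lands on river]
river: ρ → (-7,5,11)
river: ρ → (11,17,-1)
river: ρ → (-1,17,11)
river: ρ → (11,5,-7)
river: ρ → (-7,9,9)
ρ-cycle length = 6 (tail of 1 descent step not counted)

6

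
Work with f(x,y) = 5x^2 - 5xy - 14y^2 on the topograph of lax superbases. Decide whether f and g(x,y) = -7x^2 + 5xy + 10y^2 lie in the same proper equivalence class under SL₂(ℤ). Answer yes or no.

D₁ = 305, D₂ = 305
river cycle of f (length 4): (5, 15, -4), (-4, 17, 1), (1, 17, -4), (-4, 15, 5)
river cycle of g (length 8): (10, 15, -2), (-2, 17, 2), (2, 15, -10), (-10, 5, 7), (7, 9, -8), (-8, 7, 8), (8, 9, -7), (-7, 5, 10)
cycles differ ⇒ inequivalent

no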